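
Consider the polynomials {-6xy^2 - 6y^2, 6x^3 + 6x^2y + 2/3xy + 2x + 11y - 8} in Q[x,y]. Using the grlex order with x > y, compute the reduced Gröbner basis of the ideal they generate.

f_1 = -6xy^2 - 6y^2, LT = xy^2.
f_2 = 6x^3 + 6x^2y + 2/3xy + 2x + 11y - 8, LT = x^3.

S(f_1,f_2): lcm = x^3y^2. S = -x^2y^3 + x^2y^2 - 1/9xy^3 - 1/3xy^2 - 11/6y^3 + 4/3y^2.
  leading term x^2y^3: subtract (1/6xy)·f_1 from -x^2y^3 + x^2y^2 - 1/9xy^3 - 1/3xy^2 - 11/6y^3 + 4/3y^2 → x^2y^2 + 8/9xy^3 - 1/3xy^2 - 11/6y^3 + 4/3y^2
  leading term x^2y^2: subtract (-1/6x)·f_1 from x^2y^2 + 8/9xy^3 - 1/3xy^2 - 11/6y^3 + 4/3y^2 → 8/9xy^3 - 4/3xy^2 - 11/6y^3 + 4/3y^2
  leading term xy^3: subtract (-4/27y)·f_1 from 8/9xy^3 - 4/3xy^2 - 11/6y^3 + 4/3y^2 → -4/3xy^2 - 49/18y^3 + 4/3y^2
  leading term xy^2: subtract (2/9)·f_1 from -4/3xy^2 - 49/18y^3 + 4/3y^2 → -49/18y^3 + 8/3y^2
  leading term y^3: no divisor's leading term divides it; move -49/18y^3 to the remainder.
  leading term y^2: no divisor's leading term divides it; move 8/3y^2 to the remainder.
  remainder -49/18y^3 + 8/3y^2 ≠ 0; add g_3 = -49/18y^3 + 8/3y^2 to the basis.

S(f_1,g_3): lcm = xy^3. S = 48/49xy^2 + y^3.
  leading term xy^2: subtract (-8/49)·f_1 from 48/49xy^2 + y^3 → y^3 - 48/49y^2
  leading term y^3: subtract (-18/49)·g_3 from y^3 - 48/49y^2 → 0
  remainder 0.

S(f_2,g_3): leading monomials are coprime, so the S-polynomial reduces to 0 (Buchberger's first criterion).
Every S-polynomial of the final basis reduces to 0, so we have a Gröbner basis.

G = {x^3 + x^2y + 1/9xy + 1/3x + 11/6y - 4/3, xy^2 + y^2, y^3 - 48/49y^2}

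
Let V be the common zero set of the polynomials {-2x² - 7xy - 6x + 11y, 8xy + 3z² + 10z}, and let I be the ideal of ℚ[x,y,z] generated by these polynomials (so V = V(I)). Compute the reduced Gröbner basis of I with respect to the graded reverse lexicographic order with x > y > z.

G = {y²z² - 3/28z⁴ + 88/21y³ + 10/3y²z + 6/7yz² - 5/7z³ + 20/7yz - 25/21z², xz² + 7/2yz² + 44/3y² + 10/3xz + 35/3yz + 3z² + 10z, x² - 21/16z² + 3x - 11/2y - 35/8z, xy + ⅜z² + 5/4z}

The reduced Gröbner basis is the canonical form of the ideal for this ordering.

f_1 = -2x² - 7xy - 6x + 11y, LT = x².
f_2 = 8xy + 3z² + 10z, LT = xy.

S(f_1,f_2): lcm = x²y. S = 7/2xy² - ⅜xz² + 3xy - 11/2y² - 5/4xz.
  leading term xy²: subtract (7/16y)·f_2 from 7/2xy² - ⅜xz² + 3xy - 11/2y² - 5/4xz → -⅜xz² - 21/16yz² + 3xy - 11/2y² - 5/4xz - 35/8yz
  leading term xz²: no divisor's leading term divides it; move -⅜xz² to the remainder.
  leading term yz²: no divisor's leading term divides it; move -21/16yz² to the remainder.
  leading term xy: subtract (⅜)·f_2 from 3xy - 11/2y² - 5/4xz - 35/8yz → -11/2y² - 5/4xz - 35/8yz - 9/8z² - 15/4z
  leading term y²: no divisor's leading term divides it; move -11/2y² to the remainder.
  leading term xz: no divisor's leading term divides it; move -5/4xz to the remainder.
  leading term yz: no divisor's leading term divides it; move -35/8yz to the remainder.
  leading term z²: no divisor's leading term divides it; move -9/8z² to the remainder.
  leading term z: no divisor's leading term divides it; move -15/4z to the remainder.
  remainder -⅜xz² - 21/16yz² - 11/2y² - 5/4xz - 35/8yz - 9/8z² - 15/4z ≠ 0; add g_3 = -⅜xz² - 21/16yz² - 11/2y² - 5/4xz - 35/8yz - 9/8z² - 15/4z to the basis.

S(f_2,g_3): lcm = xyz². S = -7/2y²z² + ⅜z⁴ - 44/3y³ - 10/3xyz - 35/3y²z - 3yz² + 5/4z³ - 10yz.
  leading term y²z²: no divisor's leading term divides it; move -7/2y²z² to the remainder.
  leading term z⁴: no divisor's leading term divides it; move ⅜z⁴ to the remainder.
  leading term y³: no divisor's leading term divides it; move -44/3y³ to the remainder.
  leading term xyz: subtract (-5/12z)·f_2 from -10/3xyz - 35/3y²z - 3yz² + 5/4z³ - 10yz → -35/3y²z - 3yz² + 5/2z³ - 10yz + 25/6z²
  leading term y²z: no divisor's leading term divides it; move -35/3y²z to the remainder.
  leading term yz²: no divisor's leading term divides it; move -3yz² to the remainder.
  leading term z³: no divisor's leading term divides it; move 5/2z³ to the remainder.
  leading term yz: no divisor's leading term divides it; move -10yz to the remainder.
  leading term z²: no divisor's leading term divides it; move 25/6z² to the remainder.
  remainder -7/2y²z² + ⅜z⁴ - 44/3y³ - 35/3y²z - 3yz² + 5/2z³ - 10yz + 25/6z² ≠ 0; add g_4 = -7/2y²z² + ⅜z⁴ - 44/3y³ - 35/3y²z - 3yz² + 5/2z³ - 10yz + 25/6z² to the basis.

The other S-polynomials (S(f_1,g_3), S(f_1,g_4), S(f_2,g_4), S(g_3,g_4)) all reduce to 0 modulo the current basis, so we have a Gröbner basis.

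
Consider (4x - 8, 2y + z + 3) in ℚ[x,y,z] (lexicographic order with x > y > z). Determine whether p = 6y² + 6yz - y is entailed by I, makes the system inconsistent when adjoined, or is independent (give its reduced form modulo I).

6y² + 6yz - y is independent of I; its normal form modulo I is -3/2z² + ½z + 15.

First compute the reduced Gröbner basis of I by Buchberger's algorithm.
f_1 = 4x - 8, LT = x.
f_2 = 2y + z + 3, LT = y.

The S-polynomials (S(f_1,f_2)) all reduce to 0 modulo the current basis, so we have a Gröbner basis.
Inter-reduce: drop elements whose leading term is divisible by another's, tail-reduce, and make monic.
Reduced Gröbner basis: {x - 2, y + ½z + 3/2}.
Label its elements g_1 = x - 2, g_2 = y + ½z + 3/2.

Reduce p = 6y² + 6yz - y modulo G:
  leading term y²: subtract (6y)·g_2 from 6y² + 6yz - y → 3yz - 10y
  leading term yz: subtract (3z)·g_2 from 3yz - 10y → -10y - 3/2z² - 9/2z
  leading term y: subtract (-10)·g_2 from -10y - 3/2z² - 9/2z → -3/2z² + ½z + 15
  leading term z²: no divisor's leading term divides it; move -3/2z² to the remainder.
  leading term z: no divisor's leading term divides it; move ½z to the remainder.
  leading term 1: no divisor's leading term divides it; move 15 to the remainder.
  normal form = -3/2z² + ½z + 15.
The normal form is nonzero, so p ∉ I. Since p minus its normal form lies in I, I + (p) = I + (r) where r = -3/2z² + ½z + 15; decide whether this ideal is the whole ring.
Run Buchberger on G together with r (pairs among the g_i already reduce to 0 since G is a Gröbner basis):
g_1 = x - 2, LT = x.
g_2 = y + ½z + 3/2, LT = y.
r = -3/2z² + ½z + 15, LT = z².

The S-polynomials (S(g_1,g_2), S(g_1,r), S(g_2,r)) all reduce to 0 modulo the current basis, so we have a Gröbner basis.
Inter-reduce: drop elements whose leading term is divisible by another's, tail-reduce, and make monic.
Reduced Gröbner basis: {x - 2, y + ½z + 3/2, z² - ⅓z - 10}.
The reduced Gröbner basis of I + (p) is {x - 2, y + ½z + 3/2, z² - ⅓z - 10} ≠ {1}, a proper ideal, so the enlarged system stays consistent: p is independent of I, with normal form -3/2z² + ½z + 15.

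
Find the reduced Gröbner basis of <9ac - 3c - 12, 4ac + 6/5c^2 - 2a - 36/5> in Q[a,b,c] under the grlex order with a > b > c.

f_1 = 9ac - 3c - 12, LT = ac.
f_2 = 4ac + 6/5c^2 - 2a - 36/5, LT = ac.

S(f_1,f_2): lcm = ac. S = -3/10c^2 + 1/2a - 1/3c + 7/15.
  leading term c^2: no divisor's leading term divides it; move -3/10c^2 to the remainder.
  leading term a: no divisor's leading term divides it; move 1/2a to the remainder.
  leading term c: no divisor's leading term divides it; move -1/3c to the remainder.
  leading term 1: no divisor's leading term divides it; move 7/15 to the remainder.
  remainder -3/10c^2 + 1/2a - 1/3c + 7/15 ≠ 0; add g_3 = -3/10c^2 + 1/2a - 1/3c + 7/15 to the basis.

S(f_1,g_3): lcm = ac^2. S = 5/3a^2 - 10/9ac - 1/3c^2 + 14/9a - 4/3c.
  leading term a^2: no divisor's leading term divides it; move 5/3a^2 to the remainder.
  leading term ac: subtract (-10/81)·f_1 from -10/9ac - 1/3c^2 + 14/9a - 4/3c → -1/3c^2 + 14/9a - 46/27c - 40/27
  leading term c^2: subtract (10/9)·g_3 from -1/3c^2 + 14/9a - 46/27c - 40/27 → a - 4/3c - 2
  leading term a: no divisor's leading term divides it; move a to the remainder.
  leading term c: no divisor's leading term divides it; move -4/3c to the remainder.
  leading term 1: no divisor's leading term divides it; move -2 to the remainder.
  remainder 5/3a^2 + a - 4/3c - 2 ≠ 0; add g_4 = 5/3a^2 + a - 4/3c - 2 to the basis.

The other S-polynomials (S(f_2,g_3), S(f_1,g_4), S(f_2,g_4), S(g_3,g_4)) all reduce to 0 modulo the current basis, so we have a Gröbner basis.
Inter-reduce: drop elements whose leading term is divisible by another's, tail-reduce, and make monic.

G = {a^2 + 3/5a - 4/5c - 6/5, ac - 1/3c - 4/3, c^2 - 5/3a + 10/9c - 14/9}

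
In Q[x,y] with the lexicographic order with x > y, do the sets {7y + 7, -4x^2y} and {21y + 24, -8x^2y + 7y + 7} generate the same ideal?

No, the ideals differ.

For a fixed monomial order, each ideal has a unique reduced Gröbner basis; comparing bases decides equality.
Buchberger on the first generating set:
f_1 = 7y + 7, LT = y.
f_2 = -4x^2y, LT = x^2y.

S(f_1,f_2): lcm = x^2y. S = x^2.
  leading term x^2: no divisor's leading term divides it; move x^2 to the remainder.
  remainder x^2 ≠ 0; add g_3 = x^2 to the basis.

The other S-polynomials (S(f_1,g_3), S(f_2,g_3)) all reduce to 0 modulo the current basis, so we have a Gröbner basis.
Inter-reduce: drop elements whose leading term is divisible by another's, tail-reduce, and make monic.
Reduced Gröbner basis: {x^2, y + 1}.

Buchberger on the second generating set:
h_1 = 21y + 24, LT = y.
h_2 = -8x^2y + 7y + 7, LT = x^2y.

S(h_1,h_2): lcm = x^2y. S = 8/7x^2 + 7/8y + 7/8.
  leading term x^2: no divisor's leading term divides it; move 8/7x^2 to the remainder.
  leading term y: subtract (1/24)·h_1 from 7/8y + 7/8 → -1/8
  leading term 1: no divisor's leading term divides it; move -1/8 to the remainder.
  remainder 8/7x^2 - 1/8 ≠ 0; add k_3 = 8/7x^2 - 1/8 to the basis.

The other S-polynomials (S(h_1,k_3), S(h_2,k_3)) all reduce to 0 modulo the current basis, so we have a Gröbner basis.
Inter-reduce: drop elements whose leading term is divisible by another's, tail-reduce, and make monic.
Reduced Gröbner basis: {x^2 - 7/64, y + 8/7}.

Since the reduced bases disagree, the two ideals are not the same.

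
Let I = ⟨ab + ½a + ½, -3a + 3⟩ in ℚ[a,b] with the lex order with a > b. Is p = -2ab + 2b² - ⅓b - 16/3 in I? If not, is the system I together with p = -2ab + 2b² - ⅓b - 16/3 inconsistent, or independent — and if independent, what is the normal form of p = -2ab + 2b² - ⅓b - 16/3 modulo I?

First compute the reduced Gröbner basis of I by Buchberger's algorithm.
f_1 = ab + ½a + ½, LT = ab.
f_2 = -3a + 3, LT = a.

S(f_1,f_2): lcm = ab. S = ½a + b + ½.
  leading term a: subtract (-⅙)·f_2 from ½a + b + ½ → b + 1
  leading term b: no divisor's leading term divides it; move b to the remainder.
  leading term 1: no divisor's leading term divides it; move 1 to the remainder.
  remainder b + 1 ≠ 0; add h_3 = b + 1 to the basis.

The other S-polynomials (S(f_1,h_3), S(f_2,h_3)) all reduce to 0 modulo the current basis, so we have a Gröbner basis.
Inter-reduce: drop elements whose leading term is divisible by another's, tail-reduce, and make monic.
Reduced Gröbner basis: {a - 1, b + 1}.
Label its elements g_1 = a - 1, g_2 = b + 1.

Reduce p = -2ab + 2b² - ⅓b - 16/3 modulo G:
  leading term ab: subtract (-2b)·g_1 from -2ab + 2b² - ⅓b - 16/3 → 2b² - 7/3b - 16/3
  leading term b²: subtract (2b)·g_2 from 2b² - 7/3b - 16/3 → -13/3b - 16/3
  leading term b: subtract (-13/3)·g_2 from -13/3b - 16/3 → -1
  leading term 1: no divisor's leading term divides it; move -1 to the remainder.
  normal form = -1.
The normal form is nonzero, so p ∉ I. Since p minus its normal form lies in I, I + (p) = I + (r) where r = -1; decide whether this ideal is the whole ring.
Here r = -1 is a nonzero constant, hence a unit: 1 ∈ I + (p), the Gröbner basis of I + (p) is {1}, and the enlarged system has no common solution — adjoining p is inconsistent.

Adjoining -2ab + 2b² - ⅓b - 16/3 makes the ideal the whole ring: the system is inconsistent.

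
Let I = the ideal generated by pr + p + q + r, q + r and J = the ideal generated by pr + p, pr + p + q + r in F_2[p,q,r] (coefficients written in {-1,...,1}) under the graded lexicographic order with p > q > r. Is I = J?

Equality of ideals is decidable: compute both reduced Gröbner bases (unique for the ordering) and check whether they agree.
Buchberger on the first generating set:
f_1 = pr + p + q + r, LT = pr.
f_2 = q + r, LT = q.

The S-polynomials (S(f_1,f_2)) all reduce to 0 modulo the current basis, so we have a Gröbner basis.
Inter-reduce: drop elements whose leading term is divisible by another's, tail-reduce, and make monic.
Reduced Gröbner basis: {pr + p, q + r}.

Buchberger on the second generating set:
h_1 = pr + p, LT = pr.
h_2 = pr + p + q + r, LT = pr.

S(h_1,h_2): lcm = pr. S = q + r.
  reduce S modulo (h_1, h_2):
  remainder q + r ≠ 0; add k_3 = q + r to the basis.

The other S-polynomials (S(h_1,k_3), S(h_2,k_3)) all reduce to 0 modulo the current basis, so we have a Gröbner basis.
Inter-reduce: drop elements whose leading term is divisible by another's, tail-reduce, and make monic.
Reduced Gröbner basis: {pr + p, q + r}.

These coincide, so the ideals are equal.
The same test decides containment: I ⊆ J iff every generator of I reduces to 0 modulo a Gröbner basis of J.

Yes, the ideals are equal.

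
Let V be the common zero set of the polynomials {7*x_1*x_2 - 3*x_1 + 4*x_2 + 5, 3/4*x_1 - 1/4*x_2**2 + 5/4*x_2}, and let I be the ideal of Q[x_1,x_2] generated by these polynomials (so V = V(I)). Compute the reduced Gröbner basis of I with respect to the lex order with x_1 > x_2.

f_1 = 7*x_1*x_2 - 3*x_1 + 4*x_2 + 5, LT = x_1*x_2.
f_2 = 3/4*x_1 - 1/4*x_2**2 + 5/4*x_2, LT = x_1.

S(f_1,f_2): lcm = x_1*x_2. S = -3/7*x_1 + 1/3*x_2**3 - 5/3*x_2**2 + 4/7*x_2 + 5/7.
  leading term x_1: subtract (-4/7)·f_2 from -3/7*x_1 + 1/3*x_2**3 - 5/3*x_2**2 + 4/7*x_2 + 5/7 → 1/3*x_2**3 - 38/21*x_2**2 + 9/7*x_2 + 5/7
  leading term x_2**3: no divisor's leading term divides it; move 1/3*x_2**3 to the remainder.
  leading term x_2**2: no divisor's leading term divides it; move -38/21*x_2**2 to the remainder.
  leading term x_2: no divisor's leading term divides it; move 9/7*x_2 to the remainder.
  leading term 1: no divisor's leading term divides it; move 5/7 to the remainder.
  remainder 1/3*x_2**3 - 38/21*x_2**2 + 9/7*x_2 + 5/7 ≠ 0; add g_3 = 1/3*x_2**3 - 38/21*x_2**2 + 9/7*x_2 + 5/7 to the basis.

The other S-polynomials (S(f_1,g_3), S(f_2,g_3)) all reduce to 0 modulo the current basis, so we have a Gröbner basis.
Inter-reduce: drop elements whose leading term is divisible by another's, tail-reduce, and make monic.

G = {x_1 - 1/3*x_2**2 + 5/3*x_2, x_2**3 - 38/7*x_2**2 + 27/7*x_2 + 15/7}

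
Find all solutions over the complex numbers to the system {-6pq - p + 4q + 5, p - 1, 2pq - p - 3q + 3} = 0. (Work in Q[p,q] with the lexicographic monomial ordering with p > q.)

{(1, 2)}

Compute a lex Gröbner basis by Buchberger's algorithm.
f_1 = -6pq - p + 4q + 5, LT = pq.
f_2 = p - 1, LT = p.
f_3 = 2pq - p - 3q + 3, LT = pq.

S(f_1,f_2): lcm = pq. S = 1/6p + 1/3q - 5/6.
  reduce S modulo (f_1, f_2, f_3):
  remainder 1/3q - 2/3 ≠ 0; add h_4 = 1/3q - 2/3 to the basis.

The other S-polynomials (S(f_1,f_3), S(f_2,f_3), S(f_1,h_4), S(f_2,h_4), S(f_3,h_4)) all reduce to 0 modulo the current basis, so we have a Gröbner basis.
Inter-reduce: drop elements whose leading term is divisible by another's, tail-reduce, and make monic.
Reduced Gröbner basis: {p - 1, q - 2}.

From the last basis element, q - 2 = 0, so q takes values in {2}. Each choice, substituted upward through the basis, yields the corresponding point(s) of the solution set.
  q = 2: the earlier basis element becomes p - 1 = 0, giving p = 1 — point (1, 2).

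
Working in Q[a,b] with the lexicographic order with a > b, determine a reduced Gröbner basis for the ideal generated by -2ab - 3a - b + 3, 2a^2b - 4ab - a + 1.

G = {a - 10/27b^2 + 11/9b - 1, b^3 - 9/5b^2 - 9/10b}

f_1 = -2ab - 3a - b + 3, LT = ab.
f_2 = 2a^2b - 4ab - a + 1, LT = a^2b.

S(f_1,f_2): lcm = a^2b. S = 3/2a^2 + 5/2ab - a - 1/2.
  reduce S modulo (f_1, f_2):
  remainder 3/2a^2 - 19/4a - 5/4b + 13/4 ≠ 0; add g_3 = 3/2a^2 - 19/4a - 5/4b + 13/4 to the basis.

S(f_1,g_3): lcm = a^2b. S = 3/2a^2 + 11/3ab - 3/2a + 5/6b^2 - 13/6b.
  reduce S modulo (f_1, f_2, g_3):
  remainder -9/4a + 5/6b^2 - 11/4b + 9/4 ≠ 0; add g_4 = -9/4a + 5/6b^2 - 11/4b + 9/4 to the basis.

S(f_1,g_4): lcm = ab. S = 3/2a + 10/27b^3 - 11/9b^2 + 3/2b - 3/2.
  reduce S modulo (f_1, f_2, g_3, g_4):
  remainder 10/27b^3 - 2/3b^2 - 1/3b ≠ 0; add g_5 = 10/27b^3 - 2/3b^2 - 1/3b to the basis.

The other S-polynomials (S(f_2,g_3), S(f_2,g_4), S(g_3,g_4), S(f_1,g_5), S(f_2,g_5), S(g_3,g_5), S(g_4,g_5)) all reduce to 0 modulo the current basis, so we have a Gröbner basis.
Inter-reduce: drop elements whose leading term is divisible by another's, tail-reduce, and make monic.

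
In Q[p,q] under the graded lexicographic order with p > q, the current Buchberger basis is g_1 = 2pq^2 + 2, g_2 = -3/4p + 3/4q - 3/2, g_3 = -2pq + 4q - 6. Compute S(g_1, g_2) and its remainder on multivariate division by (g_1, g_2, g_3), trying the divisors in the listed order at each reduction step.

S(g_1, g_2) = q^3 - 2q^2 + 1; remainder on division = q^3 - 2q^2 + 1.

lcm(LM(g_1), LM(g_2)) = pq^2.
S = (lcm/LT(g_1))·g_1 − (lcm/LT(g_2))·g_2 = q^3 - 2q^2 + 1.
Reduce S modulo (g_1, g_2, g_3) in that order:
  leading term q^3: no divisor's leading term divides it; move q^3 to the remainder.
  leading term q^2: no divisor's leading term divides it; move -2q^2 to the remainder.
  leading term 1: no divisor's leading term divides it; move 1 to the remainder.
The remainder q^3 - 2q^2 + 1 is nonzero, so it would be added as the next basis element.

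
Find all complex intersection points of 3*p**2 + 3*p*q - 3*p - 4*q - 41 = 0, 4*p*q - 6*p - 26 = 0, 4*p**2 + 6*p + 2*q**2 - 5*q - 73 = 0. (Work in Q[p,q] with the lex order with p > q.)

{(-1, -5)}

Compute a lex Gröbner basis by Buchberger's algorithm.
f_1 = 3*p**2 + 3*p*q - 3*p - 4*q - 41, LT = p**2.
f_2 = 4*p*q - 6*p - 26, LT = p*q.
f_3 = 4*p**2 + 6*p + 2*q**2 - 5*q - 73, LT = p**2.

S(f_1,f_2): lcm = p**2*q. S = 3/2*p**2 + p*q**2 - p*q + 13/2*p - 4/3*q**2 - 41/3*q.
  leading term p**2: subtract (1/2)·f_1 from 3/2*p**2 + p*q**2 - p*q + 13/2*p - 4/3*q**2 - 41/3*q → p*q**2 - 5/2*p*q + 8*p - 4/3*q**2 - 35/3*q + 41/2
  leading term p*q**2: subtract (1/4*q)·f_2 from p*q**2 - 5/2*p*q + 8*p - 4/3*q**2 - 35/3*q + 41/2 → -p*q + 8*p - 4/3*q**2 - 31/6*q + 41/2
  leading term p*q: subtract (-1/4)·f_2 from -p*q + 8*p - 4/3*q**2 - 31/6*q + 41/2 → 13/2*p - 4/3*q**2 - 31/6*q + 14
  leading term p: no divisor's leading term divides it; move 13/2*p to the remainder.
  leading term q**2: no divisor's leading term divides it; move -4/3*q**2 to the remainder.
  leading term q: no divisor's leading term divides it; move -31/6*q to the remainder.
  leading term 1: no divisor's leading term divides it; move 14 to the remainder.
  remainder 13/2*p - 4/3*q**2 - 31/6*q + 14 ≠ 0; add h_4 = 13/2*p - 4/3*q**2 - 31/6*q + 14 to the basis.

S(f_1,f_3): lcm = p**2. S = p*q - 5/2*p - 1/2*q**2 - 1/12*q + 55/12.
  leading term p*q: subtract (1/4)·f_2 from p*q - 5/2*p - 1/2*q**2 - 1/12*q + 55/12 → -p - 1/2*q**2 - 1/12*q + 133/12
  leading term p: subtract (-2/13)·h_4 from -p - 1/2*q**2 - 1/12*q + 133/12 → -55/78*q**2 - 137/156*q + 2065/156
  leading term q**2: no divisor's leading term divides it; move -55/78*q**2 to the remainder.
  leading term q: no divisor's leading term divides it; move -137/156*q to the remainder.
  leading term 1: no divisor's leading term divides it; move 2065/156 to the remainder.
  remainder -55/78*q**2 - 137/156*q + 2065/156 ≠ 0; add h_5 = -55/78*q**2 - 137/156*q + 2065/156 to the basis.

S(f_2,f_3): lcm = p**2*q. S = -3/2*p**2 - 3/2*p*q - 13/2*p - 1/2*q**3 + 5/4*q**2 + 73/4*q.
  leading term p**2: subtract (-1/2)·f_1 from -3/2*p**2 - 3/2*p*q - 13/2*p - 1/2*q**3 + 5/4*q**2 + 73/4*q → -8*p - 1/2*q**3 + 5/4*q**2 + 65/4*q - 41/2
  leading term p: subtract (-16/13)·h_4 from -8*p - 1/2*q**3 + 5/4*q**2 + 65/4*q - 41/2 → -1/2*q**3 - 61/156*q**2 + 1543/156*q - 85/26
  leading term q**3: subtract (39/55*q)·h_5 from -1/2*q**3 - 61/156*q**2 + 1543/156*q - 85/26 → 497/2145*q**2 + 433/858*q - 85/26
  leading term q**2: subtract (-994/3025)·h_5 from 497/2145*q**2 + 433/858*q - 85/26 → 1961/9075*q + 1961/1815
  leading term q: no divisor's leading term divides it; move 1961/9075*q to the remainder.
  leading term 1: no divisor's leading term divides it; move 1961/1815 to the remainder.
  remainder 1961/9075*q + 1961/1815 ≠ 0; add h_6 = 1961/9075*q + 1961/1815 to the basis.

The other S-polynomials (S(f_1,h_4), S(f_2,h_4), S(f_3,h_4), S(f_1,h_5), S(f_2,h_5), S(f_3,h_5), S(h_4,h_5), S(f_1,h_6), S(f_2,h_6), S(f_3,h_6), S(h_4,h_6), S(h_5,h_6)) all reduce to 0 modulo the current basis, so we have a Gröbner basis.
Inter-reduce: drop elements whose leading term is divisible by another's, tail-reduce, and make monic.
Reduced Gröbner basis: {p + 1, q + 5}.

The lex basis is triangular: the last element involves only q. Solving q + 5 = 0 gives q ∈ {-5}; substituting each value into the earlier elements determines the remaining variables.
  q = -5: the earlier basis element becomes p + 1 = 0, giving p = -1 — point (-1, -5).
This is the nonlinear analogue of row-reducing a linear system.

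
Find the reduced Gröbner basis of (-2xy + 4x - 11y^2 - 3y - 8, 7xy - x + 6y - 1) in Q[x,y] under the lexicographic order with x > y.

f_1 = -2xy + 4x - 11y^2 - 3y - 8, LT = xy.
f_2 = 7xy - x + 6y - 1, LT = xy.

S(f_1,f_2): lcm = xy. S = -13/7x + 11/2y^2 + 9/14y + 29/7.
  reduce S modulo (f_1, f_2):
  remainder -13/7x + 11/2y^2 + 9/14y + 29/7 ≠ 0; add g_3 = -13/7x + 11/2y^2 + 9/14y + 29/7 to the basis.

S(f_1,g_3): lcm = xy. S = -2x + 77/26y^3 + 76/13y^2 + 97/26y + 4.
  reduce S modulo (f_1, f_2, g_3):
  remainder 77/26y^3 - 1/13y^2 + 79/26y - 6/13 ≠ 0; add g_4 = 77/26y^3 - 1/13y^2 + 79/26y - 6/13 to the basis.

The other S-polynomials (S(f_2,g_3), S(f_1,g_4), S(f_2,g_4), S(g_3,g_4)) all reduce to 0 modulo the current basis, so we have a Gröbner basis.
Inter-reduce: drop elements whose leading term is divisible by another's, tail-reduce, and make monic.

G = {x - 77/26y^2 - 9/26y - 29/13, y^3 - 2/77y^2 + 79/77y - 12/77}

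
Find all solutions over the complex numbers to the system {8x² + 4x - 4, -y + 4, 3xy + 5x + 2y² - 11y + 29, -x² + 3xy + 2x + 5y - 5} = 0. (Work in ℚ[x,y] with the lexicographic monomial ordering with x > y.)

Compute a lex Gröbner basis by Buchberger's algorithm.
f_1 = 8x² + 4x - 4, LT = x².
f_2 = -y + 4, LT = y.
f_3 = 3xy + 5x + 2y² - 11y + 29, LT = xy.
f_4 = -x² + 3xy + 2x + 5y - 5, LT = x².

S(f_1,f_3): lcm = x²y. S = -5/3x² - ⅔xy² + 25/6xy - 29/3x - ½y.
  leading term x²: subtract (-5/24)·f_1 from -5/3x² - ⅔xy² + 25/6xy - 29/3x - ½y → -⅔xy² + 25/6xy - 53/6x - ½y - ⅚
  leading term xy²: subtract (⅔xy)·f_2 from -⅔xy² + 25/6xy - 53/6x - ½y - ⅚ → 3/2xy - 53/6x - ½y - ⅚
  leading term xy: subtract (-3/2x)·f_2 from 3/2xy - 53/6x - ½y - ⅚ → -17/6x - ½y - ⅚
  leading term x: no divisor's leading term divides it; move -17/6x to the remainder.
  leading term y: subtract (½)·f_2 from -½y - ⅚ → -17/6
  leading term 1: no divisor's leading term divides it; move -17/6 to the remainder.
  remainder -17/6x - 17/6 ≠ 0; add h_5 = -17/6x - 17/6 to the basis.

The other S-polynomials (S(f_1,f_2), S(f_1,f_4), S(f_2,f_3), S(f_2,f_4), S(f_3,f_4), S(f_1,h_5), S(f_2,h_5), S(f_3,h_5), S(f_4,h_5)) all reduce to 0 modulo the current basis, so we have a Gröbner basis.
Inter-reduce: drop elements whose leading term is divisible by another's, tail-reduce, and make monic.
Reduced Gröbner basis: {x + 1, y - 4}.

Since the basis is lex-ordered, y - 4 is univariate in y. Its roots are {4}. Back-substituting each root into the other basis elements fixes the other coordinates.
  y = 4: the earlier basis element becomes x + 1 = 0, giving x = -1 — point (-1, 4).
Each listed point satisfies every original equation (direct substitution).

{(-1, 4)}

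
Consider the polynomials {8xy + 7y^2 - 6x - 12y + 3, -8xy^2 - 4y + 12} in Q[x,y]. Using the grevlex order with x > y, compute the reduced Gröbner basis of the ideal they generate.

G = {y^3 - 27/28y^2 - 9/14x - 10/7y + 57/28, x^2 - 7/6y^2 - 3/2x + 1/4y + 17/12, xy + 7/8y^2 - 3/4x - 3/2y + 3/8}

Buchberger's algorithm terminates because the ascending chain of leading-term ideals stabilizes.

f_1 = 8xy + 7y^2 - 6x - 12y + 3, LT = xy.
f_2 = -8xy^2 - 4y + 12, LT = xy^2.

S(f_1,f_2): lcm = xy^2. S = 7/8y^3 - 3/4xy - 3/2y^2 - 1/8y + 3/2.
  leading term y^3: no divisor's leading term divides it; move 7/8y^3 to the remainder.
  leading term xy: subtract (-3/32)·f_1 from -3/4xy - 3/2y^2 - 1/8y + 3/2 → -27/32y^2 - 9/16x - 5/4y + 57/32
  leading term y^2: no divisor's leading term divides it; move -27/32y^2 to the remainder.
  leading term x: no divisor's leading term divides it; move -9/16x to the remainder.
  leading term y: no divisor's leading term divides it; move -5/4y to the remainder.
  leading term 1: no divisor's leading term divides it; move 57/32 to the remainder.
  remainder 7/8y^3 - 27/32y^2 - 9/16x - 5/4y + 57/32 ≠ 0; add g_3 = 7/8y^3 - 27/32y^2 - 9/16x - 5/4y + 57/32 to the basis.

S(f_1,g_3): lcm = xy^3. S = 7/8y^4 + 3/14xy^2 - 3/2y^3 + 9/14x^2 + 10/7xy + 3/8y^2 - 57/28x.
  leading term y^4: subtract (y)·g_3 from 7/8y^4 + 3/14xy^2 - 3/2y^3 + 9/14x^2 + 10/7xy + 3/8y^2 - 57/28x → 3/14xy^2 - 21/32y^3 + 9/14x^2 + 223/112xy + 13/8y^2 - 57/28x - 57/32y
  leading term xy^2: subtract (3/112y)·f_1 from 3/14xy^2 - 21/32y^3 + 9/14x^2 + 223/112xy + 13/8y^2 - 57/28x - 57/32y → -27/32y^3 + 9/14x^2 + 241/112xy + 109/56y^2 - 57/28x - 417/224y
  leading term y^3: subtract (-27/28)·g_3 from -27/32y^3 + 9/14x^2 + 241/112xy + 109/56y^2 - 57/28x - 417/224y → 9/14x^2 + 241/112xy + 145/128y^2 - 165/64x - 687/224y + 1539/896
  leading term x^2: no divisor's leading term divides it; move 9/14x^2 to the remainder.
  leading term xy: subtract (241/896)·f_1 from 241/112xy + 145/128y^2 - 165/64x - 687/224y + 1539/896 → -3/4y^2 - 27/28x + 9/56y + 51/56
  leading term y^2: no divisor's leading term divides it; move -3/4y^2 to the remainder.
  leading term x: no divisor's leading term divides it; move -27/28x to the remainder.
  leading term y: no divisor's leading term divides it; move 9/56y to the remainder.
  leading term 1: no divisor's leading term divides it; move 51/56 to the remainder.
  remainder 9/14x^2 - 3/4y^2 - 27/28x + 9/56y + 51/56 ≠ 0; add g_4 = 9/14x^2 - 3/4y^2 - 27/28x + 9/56y + 51/56 to the basis.

The other S-polynomials (S(f_2,g_3), S(f_1,g_4), S(f_2,g_4), S(g_3,g_4)) all reduce to 0 modulo the current basis, so we have a Gröbner basis.
Inter-reduce: drop elements whose leading term is divisible by another's, tail-reduce, and make monic.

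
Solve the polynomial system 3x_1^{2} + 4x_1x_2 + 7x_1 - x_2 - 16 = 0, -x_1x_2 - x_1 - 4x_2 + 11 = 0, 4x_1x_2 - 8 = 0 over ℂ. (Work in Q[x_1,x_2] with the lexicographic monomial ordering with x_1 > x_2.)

{(1, 2)}

Compute a lex Gröbner basis by Buchberger's algorithm.
f_1 = 3x_1^{2} + 4x_1x_2 + 7x_1 - x_2 - 16, LT = x_1^{2}.
f_2 = -x_1x_2 - x_1 - 4x_2 + 11, LT = x_1x_2.
f_3 = 4x_1x_2 - 8, LT = x_1x_2.

S(f_1,f_2): lcm = x_1^{2}x_2. S = -x_1^{2} + \tfrac{4}{3}x_1x_2^{2} - \tfrac{5}{3}x_1x_2 + 11x_1 - \tfrac{1}{3}x_2^{2} - \tfrac{16}{3}x_2.
  leading term x_1^{2}: subtract (-\tfrac{1}{3})·f_1 from -x_1^{2} + \tfrac{4}{3}x_1x_2^{2} - \tfrac{5}{3}x_1x_2 + 11x_1 - \tfrac{1}{3}x_2^{2} - \tfrac{16}{3}x_2 → \tfrac{4}{3}x_1x_2^{2} - \tfrac{1}{3}x_1x_2 + \tfrac{40}{3}x_1 - \tfrac{1}{3}x_2^{2} - \tfrac{17}{3}x_2 - \tfrac{16}{3}
  leading term x_1x_2^{2}: subtract (-\tfrac{4}{3}x_2)·f_2 from \tfrac{4}{3}x_1x_2^{2} - \tfrac{1}{3}x_1x_2 + \tfrac{40}{3}x_1 - \tfrac{1}{3}x_2^{2} - \tfrac{17}{3}x_2 - \tfrac{16}{3} → -\tfrac{5}{3}x_1x_2 + \tfrac{40}{3}x_1 - \tfrac{17}{3}x_2^{2} + 9x_2 - \tfrac{16}{3}
  leading term x_1x_2: subtract (\tfrac{5}{3})·f_2 from -\tfrac{5}{3}x_1x_2 + \tfrac{40}{3}x_1 - \tfrac{17}{3}x_2^{2} + 9x_2 - \tfrac{16}{3} → 15x_1 - \tfrac{17}{3}x_2^{2} + \tfrac{47}{3}x_2 - \tfrac{71}{3}
  leading term x_1: no divisor's leading term divides it; move 15x_1 to the remainder.
  leading term x_2^{2}: no divisor's leading term divides it; move -\tfrac{17}{3}x_2^{2} to the remainder.
  leading term x_2: no divisor's leading term divides it; move \tfrac{47}{3}x_2 to the remainder.
  leading term 1: no divisor's leading term divides it; move -\tfrac{71}{3} to the remainder.
  remainder 15x_1 - \tfrac{17}{3}x_2^{2} + \tfrac{47}{3}x_2 - \tfrac{71}{3} ≠ 0; add h_4 = 15x_1 - \tfrac{17}{3}x_2^{2} + \tfrac{47}{3}x_2 - \tfrac{71}{3} to the basis.

S(f_1,f_3): lcm = x_1^{2}x_2. S = \tfrac{4}{3}x_1x_2^{2} + \tfrac{7}{3}x_1x_2 + 2x_1 - \tfrac{1}{3}x_2^{2} - \tfrac{16}{3}x_2.
  leading term x_1x_2^{2}: subtract (-\tfrac{4}{3}x_2)·f_2 from \tfrac{4}{3}x_1x_2^{2} + \tfrac{7}{3}x_1x_2 + 2x_1 - \tfrac{1}{3}x_2^{2} - \tfrac{16}{3}x_2 → x_1x_2 + 2x_1 - \tfrac{17}{3}x_2^{2} + \tfrac{28}{3}x_2
  leading term x_1x_2: subtract (-1)·f_2 from x_1x_2 + 2x_1 - \tfrac{17}{3}x_2^{2} + \tfrac{28}{3}x_2 → x_1 - \tfrac{17}{3}x_2^{2} + \tfrac{16}{3}x_2 + 11
  leading term x_1: subtract (\tfrac{1}{15})·h_4 from x_1 - \tfrac{17}{3}x_2^{2} + \tfrac{16}{3}x_2 + 11 → -\tfrac{238}{45}x_2^{2} + \tfrac{193}{45}x_2 + \tfrac{566}{45}
  leading term x_2^{2}: no divisor's leading term divides it; move -\tfrac{238}{45}x_2^{2} to the remainder.
  leading term x_2: no divisor's leading term divides it; move \tfrac{193}{45}x_2 to the remainder.
  leading term 1: no divisor's leading term divides it; move \tfrac{566}{45} to the remainder.
  remainder -\tfrac{238}{45}x_2^{2} + \tfrac{193}{45}x_2 + \tfrac{566}{45} ≠ 0; add h_5 = -\tfrac{238}{45}x_2^{2} + \tfrac{193}{45}x_2 + \tfrac{566}{45} to the basis.

S(f_2,f_3): lcm = x_1x_2. S = x_1 + 4x_2 - 9.
  leading term x_1: subtract (\tfrac{1}{15})·h_4 from x_1 + 4x_2 - 9 → \tfrac{17}{45}x_2^{2} + \tfrac{133}{45}x_2 - \tfrac{334}{45}
  leading term x_2^{2}: subtract (-\tfrac{1}{14})·h_5 from \tfrac{17}{45}x_2^{2} + \tfrac{133}{45}x_2 - \tfrac{334}{45} → \tfrac{137}{42}x_2 - \tfrac{137}{21}
  leading term x_2: no divisor's leading term divides it; move \tfrac{137}{42}x_2 to the remainder.
  leading term 1: no divisor's leading term divides it; move -\tfrac{137}{21} to the remainder.
  remainder \tfrac{137}{42}x_2 - \tfrac{137}{21} ≠ 0; add h_6 = \tfrac{137}{42}x_2 - \tfrac{137}{21} to the basis.

The other S-polynomials (S(f_1,h_4), S(f_2,h_4), S(f_3,h_4), S(f_1,h_5), S(f_2,h_5), S(f_3,h_5), S(h_4,h_5), S(f_1,h_6), S(f_2,h_6), S(f_3,h_6), S(h_4,h_6), S(h_5,h_6)) all reduce to 0 modulo the current basis, so we have a Gröbner basis.
Inter-reduce: drop elements whose leading term is divisible by another's, tail-reduce, and make monic.
Reduced Gröbner basis: {x_1 - 1, x_2 - 2}.

Since the basis is lex-ordered, x_2 - 2 is univariate in x_2. Its roots are {2}. Back-substituting each root into the other basis elements fixes the other coordinates.
  x_2 = 2: the earlier basis element becomes x_1 - 1 = 0, giving x_1 = 1 — point (1, 2).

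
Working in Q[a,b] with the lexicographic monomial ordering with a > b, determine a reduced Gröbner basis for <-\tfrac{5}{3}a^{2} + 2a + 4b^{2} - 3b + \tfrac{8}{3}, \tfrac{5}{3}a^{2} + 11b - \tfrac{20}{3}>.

G = {a + 2b^{2} + 4b - 2, b^{4} + 4b^{3} + 2b^{2} - \tfrac{47}{20}b}

f_1 = -\tfrac{5}{3}a^{2} + 2a + 4b^{2} - 3b + \tfrac{8}{3}, LT = a^{2}.
f_2 = \tfrac{5}{3}a^{2} + 11b - \tfrac{20}{3}, LT = a^{2}.

S(f_1,f_2): lcm = a^{2}. S = -\tfrac{6}{5}a - \tfrac{12}{5}b^{2} - \tfrac{24}{5}b + \tfrac{12}{5}.
  leading term a: no divisor's leading term divides it; move -\tfrac{6}{5}a to the remainder.
  leading term b^{2}: no divisor's leading term divides it; move -\tfrac{12}{5}b^{2} to the remainder.
  leading term b: no divisor's leading term divides it; move -\tfrac{24}{5}b to the remainder.
  leading term 1: no divisor's leading term divides it; move \tfrac{12}{5} to the remainder.
  remainder -\tfrac{6}{5}a - \tfrac{12}{5}b^{2} - \tfrac{24}{5}b + \tfrac{12}{5} ≠ 0; add g_3 = -\tfrac{6}{5}a - \tfrac{12}{5}b^{2} - \tfrac{24}{5}b + \tfrac{12}{5} to the basis.

S(f_1,g_3): lcm = a^{2}. S = -2ab^{2} - 4ab + \tfrac{4}{5}a - \tfrac{12}{5}b^{2} + \tfrac{9}{5}b - \tfrac{8}{5}.
  leading term ab^{2}: subtract (\tfrac{5}{3}b^{2})·g_3 from -2ab^{2} - 4ab + \tfrac{4}{5}a - \tfrac{12}{5}b^{2} + \tfrac{9}{5}b - \tfrac{8}{5} → -4ab + \tfrac{4}{5}a + 4b^{4} + 8b^{3} - \tfrac{32}{5}b^{2} + \tfrac{9}{5}b - \tfrac{8}{5}
  leading term ab: subtract (\tfrac{10}{3}b)·g_3 from -4ab + \tfrac{4}{5}a + 4b^{4} + 8b^{3} - \tfrac{32}{5}b^{2} + \tfrac{9}{5}b - \tfrac{8}{5} → \tfrac{4}{5}a + 4b^{4} + 16b^{3} + \tfrac{48}{5}b^{2} - \tfrac{31}{5}b - \tfrac{8}{5}
  leading term a: subtract (-\tfrac{2}{3})·g_3 from \tfrac{4}{5}a + 4b^{4} + 16b^{3} + \tfrac{48}{5}b^{2} - \tfrac{31}{5}b - \tfrac{8}{5} → 4b^{4} + 16b^{3} + 8b^{2} - \tfrac{47}{5}b
  leading term b^{4}: no divisor's leading term divides it; move 4b^{4} to the remainder.
  leading term b^{3}: no divisor's leading term divides it; move 16b^{3} to the remainder.
  leading term b^{2}: no divisor's leading term divides it; move 8b^{2} to the remainder.
  leading term b: no divisor's leading term divides it; move -\tfrac{47}{5}b to the remainder.
  remainder 4b^{4} + 16b^{3} + 8b^{2} - \tfrac{47}{5}b ≠ 0; add g_4 = 4b^{4} + 16b^{3} + 8b^{2} - \tfrac{47}{5}b to the basis.

The other S-polynomials (S(f_2,g_3), S(f_1,g_4), S(f_2,g_4), S(g_3,g_4)) all reduce to 0 modulo the current basis, so we have a Gröbner basis.
Inter-reduce: drop elements whose leading term is divisible by another's, tail-reduce, and make monic.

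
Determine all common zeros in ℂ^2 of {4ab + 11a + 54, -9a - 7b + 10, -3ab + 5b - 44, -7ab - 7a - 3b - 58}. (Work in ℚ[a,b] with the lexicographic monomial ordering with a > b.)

{(-2, 4)}

Compute a lex Gröbner basis by Buchberger's algorithm.
f_1 = 4ab + 11a + 54, LT = ab.
f_2 = -9a - 7b + 10, LT = a.
f_3 = -3ab + 5b - 44, LT = ab.
f_4 = -7ab - 7a - 3b - 58, LT = ab.

S(f_1,f_2): lcm = ab. S = 11/4a - 7/9b² + 10/9b + 27/2.
  reduce S modulo (f_1, f_2, f_3, f_4):
  remainder -7/9b² - 37/36b + 149/9 ≠ 0; add h_5 = -7/9b² - 37/36b + 149/9 to the basis.

S(f_1,f_3): lcm = ab. S = 11/4a + 5/3b - 7/6.
  reduce S modulo (f_1, f_2, f_3, f_4, h_5):
  remainder -17/36b + 17/9 ≠ 0; add h_6 = -17/36b + 17/9 to the basis.

The other S-polynomials (S(f_1,f_4), S(f_2,f_3), S(f_2,f_4), S(f_3,f_4), S(f_1,h_5), S(f_2,h_5), S(f_3,h_5), S(f_4,h_5), S(f_1,h_6), S(f_2,h_6), S(f_3,h_6), S(f_4,h_6), S(h_5,h_6)) all reduce to 0 modulo the current basis, so we have a Gröbner basis.
Inter-reduce: drop elements whose leading term is divisible by another's, tail-reduce, and make monic.
Reduced Gröbner basis: {a + 2, b - 4}.

Elimination: the polynomial b - 4 lies in the elimination ideal for b, so b ∈ {4}. For each such b, the remaining basis elements (now univariate) give the rest of the solution.
  b = 4: the earlier basis element becomes a + 2 = 0, giving a = -2 — point (-2, 4).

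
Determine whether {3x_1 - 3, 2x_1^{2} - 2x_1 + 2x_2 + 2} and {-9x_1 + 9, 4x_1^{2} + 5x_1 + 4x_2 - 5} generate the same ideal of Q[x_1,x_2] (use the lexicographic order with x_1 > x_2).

Two ideals are equal iff their reduced Gröbner bases coincide (the reduced basis is unique for a fixed ordering).
Buchberger on the first generating set:
f_1 = 3x_1 - 3, LT = x_1.
f_2 = 2x_1^{2} - 2x_1 + 2x_2 + 2, LT = x_1^{2}.

S(f_1,f_2): lcm = x_1^{2}. S = -x_2 - 1.
  leading term x_2: no divisor's leading term divides it; move -x_2 to the remainder.
  leading term 1: no divisor's leading term divides it; move -1 to the remainder.
  remainder -x_2 - 1 ≠ 0; add g_3 = -x_2 - 1 to the basis.

The other S-polynomials (S(f_1,g_3), S(f_2,g_3)) all reduce to 0 modulo the current basis, so we have a Gröbner basis.
Inter-reduce: drop elements whose leading term is divisible by another's, tail-reduce, and make monic.
Reduced Gröbner basis: {x_1 - 1, x_2 + 1}.

Buchberger on the second generating set:
h_1 = -9x_1 + 9, LT = x_1.
h_2 = 4x_1^{2} + 5x_1 + 4x_2 - 5, LT = x_1^{2}.

S(h_1,h_2): lcm = x_1^{2}. S = -\tfrac{9}{4}x_1 - x_2 + \tfrac{5}{4}.
  leading term x_1: subtract (\tfrac{1}{4})·h_1 from -\tfrac{9}{4}x_1 - x_2 + \tfrac{5}{4} → -x_2 - 1
  leading term x_2: no divisor's leading term divides it; move -x_2 to the remainder.
  leading term 1: no divisor's leading term divides it; move -1 to the remainder.
  remainder -x_2 - 1 ≠ 0; add k_3 = -x_2 - 1 to the basis.

The other S-polynomials (S(h_1,k_3), S(h_2,k_3)) all reduce to 0 modulo the current basis, so we have a Gröbner basis.
Inter-reduce: drop elements whose leading term is divisible by another's, tail-reduce, and make monic.
Reduced Gröbner basis: {x_1 - 1, x_2 + 1}.

These coincide, so the ideals are equal.
The choice of monomial ordering does not affect the verdict — as long as both bases are computed under the same ordering, their equality decides ideal equality.

Yes, the ideals are equal.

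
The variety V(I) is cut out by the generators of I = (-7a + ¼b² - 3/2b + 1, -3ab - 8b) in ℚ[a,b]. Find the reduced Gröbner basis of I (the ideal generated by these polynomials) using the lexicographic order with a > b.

G = {a - 1/28b² + 3/14b - 1/7, b³ - 6b² + 236/3b}

f_1 = -7a + ¼b² - 3/2b + 1, LT = a.
f_2 = -3ab - 8b, LT = ab.

S(f_1,f_2): lcm = ab. S = -1/28b³ + 3/14b² - 59/21b.
  leading term b³: no divisor's leading term divides it; move -1/28b³ to the remainder.
  leading term b²: no divisor's leading term divides it; move 3/14b² to the remainder.
  leading term b: no divisor's leading term divides it; move -59/21b to the remainder.
  remainder -1/28b³ + 3/14b² - 59/21b ≠ 0; add g_3 = -1/28b³ + 3/14b² - 59/21b to the basis.

The other S-polynomials (S(f_1,g_3), S(f_2,g_3)) all reduce to 0 modulo the current basis, so we have a Gröbner basis.
Inter-reduce: drop elements whose leading term is divisible by another's, tail-reduce, and make monic.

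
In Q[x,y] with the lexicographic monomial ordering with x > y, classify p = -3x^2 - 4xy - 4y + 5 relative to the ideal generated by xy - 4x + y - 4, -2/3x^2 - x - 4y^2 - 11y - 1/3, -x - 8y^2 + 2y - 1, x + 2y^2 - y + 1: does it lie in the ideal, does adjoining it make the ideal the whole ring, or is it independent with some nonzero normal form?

First compute the reduced Gröbner basis of I by Buchberger's algorithm.
f_1 = xy - 4x + y - 4, LT = xy.
f_2 = -2/3x^2 - x - 4y^2 - 11y - 1/3, LT = x^2.
f_3 = -x - 8y^2 + 2y - 1, LT = x.
f_4 = x + 2y^2 - y + 1, LT = x.

S(f_1,f_2): lcm = x^2y. S = -4x^2 - 1/2xy - 4x - 6y^3 - 33/2y^2 - 1/2y.
  leading term x^2: subtract (6)·f_2 from -4x^2 - 1/2xy - 4x - 6y^3 - 33/2y^2 - 1/2y → -1/2xy + 2x - 6y^3 + 15/2y^2 + 131/2y + 2
  leading term xy: subtract (-1/2)·f_1 from -1/2xy + 2x - 6y^3 + 15/2y^2 + 131/2y + 2 → -6y^3 + 15/2y^2 + 66y
  leading term y^3: no divisor's leading term divides it; move -6y^3 to the remainder.
  leading term y^2: no divisor's leading term divides it; move 15/2y^2 to the remainder.
  leading term y: no divisor's leading term divides it; move 66y to the remainder.
  remainder -6y^3 + 15/2y^2 + 66y ≠ 0; add h_5 = -6y^3 + 15/2y^2 + 66y to the basis.

S(f_1,f_3): lcm = xy. S = -4x - 8y^3 + 2y^2 - 4.
  leading term x: subtract (4)·f_3 from -4x - 8y^3 + 2y^2 - 4 → -8y^3 + 34y^2 - 8y
  leading term y^3: subtract (4/3)·h_5 from -8y^3 + 34y^2 - 8y → 24y^2 - 96y
  leading term y^2: no divisor's leading term divides it; move 24y^2 to the remainder.
  leading term y: no divisor's leading term divides it; move -96y to the remainder.
  remainder 24y^2 - 96y ≠ 0; add h_6 = 24y^2 - 96y to the basis.

S(f_1,f_4): lcm = xy. S = -4x - 2y^3 + y^2 - 4.
  leading term x: subtract (4)·f_3 from -4x - 2y^3 + y^2 - 4 → -2y^3 + 33y^2 - 8y
  leading term y^3: subtract (1/3)·h_5 from -2y^3 + 33y^2 - 8y → 61/2y^2 - 30y
  leading term y^2: subtract (61/48)·h_6 from 61/2y^2 - 30y → 92y
  leading term y: no divisor's leading term divides it; move 92y to the remainder.
  remainder 92y ≠ 0; add h_7 = 92y to the basis.

The other S-polynomials (S(f_2,f_3), S(f_2,f_4), S(f_3,f_4), S(f_1,h_5), S(f_2,h_5), S(f_3,h_5), S(f_4,h_5), S(f_1,h_6), S(f_2,h_6), S(f_3,h_6), S(f_4,h_6), S(h_5,h_6), S(f_1,h_7), S(f_2,h_7), S(f_3,h_7), S(f_4,h_7), S(h_5,h_7), S(h_6,h_7)) all reduce to 0 modulo the current basis, so we have a Gröbner basis.
Inter-reduce: drop elements whose leading term is divisible by another's, tail-reduce, and make monic.
Reduced Gröbner basis: {x + 1, y}.
Label its elements g_1 = x + 1, g_2 = y.

Reduce p = -3x^2 - 4xy - 4y + 5 modulo G:
  leading term x^2: subtract (-3x)·g_1 from -3x^2 - 4xy - 4y + 5 → -4xy + 3x - 4y + 5
  leading term xy: subtract (-4y)·g_1 from -4xy + 3x - 4y + 5 → 3x + 5
  leading term x: subtract (3)·g_1 from 3x + 5 → 2
  leading term 1: no divisor's leading term divides it; move 2 to the remainder.
  normal form = 2.
The normal form is nonzero, so p ∉ I. Since p minus its normal form lies in I, I + (p) = I + (r) where r = 2; decide whether this ideal is the whole ring.
Here r = 2 is a nonzero constant, hence a unit: 1 ∈ I + (p), the Gröbner basis of I + (p) is {1}, and the enlarged system has no common solution — adjoining p is inconsistent.

Adjoining -3x^2 - 4xy - 4y + 5 makes the ideal the whole ring: the system is inconsistent.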